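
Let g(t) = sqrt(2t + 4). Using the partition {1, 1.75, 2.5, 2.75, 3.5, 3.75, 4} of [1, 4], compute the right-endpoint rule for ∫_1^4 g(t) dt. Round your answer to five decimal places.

Subinterval widths: 0.75, 0.75, 0.25, 0.75, 0.25, 0.25.
Right endpoints: 1.75, 2.5, 2.75, 3.5, 3.75, 4.
g(1.75) ≈ 2.73861, g(2.5) ≈ 3.00000, g(2.75) ≈ 3.08221, g(3.5) ≈ 3.31662, g(3.75) ≈ 3.39116, g(4) ≈ 3.46410.
Sum = Σ Δt_i · g(t_i).
Sum ≈ 9.27580.

9.27580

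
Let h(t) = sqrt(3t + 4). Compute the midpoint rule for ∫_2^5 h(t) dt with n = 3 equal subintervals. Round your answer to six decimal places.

11.382352

Δt = (5 − 2)/3 = 1.
Midpoints: 2.5, 3.5, 4.5.
h(2.5) ≈ 3.391165, h(3.5) ≈ 3.807887, h(4.5) ≈ 4.183300.
Sum = Δt · [h(2.5) + h(3.5) + h(4.5)].
Sum ≈ 11.382352.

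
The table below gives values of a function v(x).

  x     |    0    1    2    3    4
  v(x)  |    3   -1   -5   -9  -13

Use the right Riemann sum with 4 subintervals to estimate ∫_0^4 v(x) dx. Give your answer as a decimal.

-28

Δx = 1.
Sum = 1·[(-1) + (-5) + (-9) + (-13)] = -28.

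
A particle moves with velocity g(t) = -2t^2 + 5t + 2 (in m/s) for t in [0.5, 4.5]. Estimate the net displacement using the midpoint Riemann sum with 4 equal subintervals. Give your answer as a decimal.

-2

Δt = (4.5 − 0.5)/4 = 1.
Midpoints: 1, 2, 3, 4.
g(1) = 5, g(2) = 4, g(3) = -1, g(4) = -10.
Sum = Δt · [g(1) + g(2) + g(3) + g(4)].
Sum = -2.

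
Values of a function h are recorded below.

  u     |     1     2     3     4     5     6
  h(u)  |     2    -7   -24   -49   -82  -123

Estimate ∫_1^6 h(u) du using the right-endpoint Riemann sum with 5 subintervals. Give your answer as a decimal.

-285

Δu = 1.
Sum = 1·[(-7) + (-24) + (-49) + (-82) + (-123)] = -285.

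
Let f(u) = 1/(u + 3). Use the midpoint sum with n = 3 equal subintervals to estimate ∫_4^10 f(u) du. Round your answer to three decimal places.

0.617

Δu = (10 − 4)/3 = 2.
Midpoints: 5, 7, 9.
f(5) = 0.125, f(7) = 0.1, f(9) = 1/12.
Sum = Δu · [f(5) + f(7) + f(9)].
Sum ≈ 0.617.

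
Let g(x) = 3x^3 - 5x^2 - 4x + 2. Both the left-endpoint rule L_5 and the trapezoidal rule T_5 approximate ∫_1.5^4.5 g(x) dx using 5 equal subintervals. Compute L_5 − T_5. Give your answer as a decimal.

-48.375

L_5 = 83.085.
T_5 = 131.46.
L_5 − T_5 = -48.375.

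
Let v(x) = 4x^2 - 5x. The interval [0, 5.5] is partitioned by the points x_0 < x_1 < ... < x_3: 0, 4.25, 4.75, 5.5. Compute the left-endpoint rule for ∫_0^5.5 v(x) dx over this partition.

75.375

Subinterval widths: 4.25, 0.5, 0.75.
Left endpoints: 0, 4.25, 4.75.
v(0) = 0, v(4.25) = 51, v(4.75) = 66.5.
Sum = Σ Δx_i · v(x_i).
Sum = 75.375.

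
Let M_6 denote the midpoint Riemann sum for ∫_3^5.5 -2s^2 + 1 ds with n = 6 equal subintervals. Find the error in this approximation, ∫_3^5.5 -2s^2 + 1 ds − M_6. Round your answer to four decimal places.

Exact integral: ∫_3^5.5 f(s) ds ≈ -90.416667.
M_6 ≈ -90.344329.
Error ≈ -90.416667 − (-90.344329) ≈ -0.0723.

-0.0723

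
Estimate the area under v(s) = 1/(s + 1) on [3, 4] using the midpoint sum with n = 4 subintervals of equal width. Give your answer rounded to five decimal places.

Δs = (4 − 3)/4 = 0.25.
Midpoints: 3.125, 3.375, 3.625, 3.875.
v(3.125) = 8/33, v(3.375) = 8/35, v(3.625) = 8/37, v(3.875) = 8/39.
Sum = Δs · [v(3.125) + v(3.375) + v(3.625) + v(3.875)].
Sum ≈ 0.22309.

0.22309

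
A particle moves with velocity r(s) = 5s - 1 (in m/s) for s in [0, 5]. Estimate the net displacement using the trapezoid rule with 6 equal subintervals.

Δs = (5 − 0)/6 = 5/6.
r(0) = -1, r(5/6) = 19/6, r(5/3) = 22/3, r(2.5) = 11.5, r(10/3) = 47/3, r(25/6) = 119/6, r(5) = 24.
T_6 = (Δs/2)·[r(s_0) + 2r(s_1) + ... + 2r(s_{5}) + r(s_6)].
Sum = 57.5.

57.5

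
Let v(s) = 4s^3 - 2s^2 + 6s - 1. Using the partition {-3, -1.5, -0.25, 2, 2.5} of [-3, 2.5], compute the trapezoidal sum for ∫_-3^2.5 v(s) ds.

Subinterval widths: 1.5, 1.25, 2.25, 0.5.
v(-3) = -145, v(-1.5) = -28, v(-0.25) = -2.6875, v(2) = 35, v(2.5) = 64.
On each subinterval the trapezoid contributes (Δs_i/2)·[v(s_{i-1}) + v(s_i)].
Sum = -87.828125.

-87.828125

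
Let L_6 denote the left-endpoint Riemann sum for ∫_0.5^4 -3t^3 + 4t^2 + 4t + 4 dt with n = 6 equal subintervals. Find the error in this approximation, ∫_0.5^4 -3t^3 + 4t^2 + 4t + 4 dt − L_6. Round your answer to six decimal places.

Exact integral: ∫_0.5^4 f(t) dt ≈ -61.28645833.
L_6 ≈ -31.07971644.
Error ≈ -61.28645833 − (-31.07971644) ≈ -30.206742.

-30.206742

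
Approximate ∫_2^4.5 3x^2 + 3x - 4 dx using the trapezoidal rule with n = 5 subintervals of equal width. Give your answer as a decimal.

97.8125

Δx = (4.5 − 2)/5 = 0.5.
f(2) = 14, f(2.5) = 22.25, f(3) = 32, f(3.5) = 43.25, f(4) = 56, f(4.5) = 70.25.
T_5 = (Δx/2)·[f(x_0) + 2f(x_1) + ... + 2f(x_{4}) + f(x_5)].
Sum = 97.8125.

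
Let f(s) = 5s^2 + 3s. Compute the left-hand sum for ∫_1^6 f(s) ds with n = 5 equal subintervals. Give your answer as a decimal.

Δs = (6 − 1)/5 = 1.
Left endpoints: 1, 2, 3, 4, 5.
f(1) = 8, f(2) = 26, f(3) = 54, f(4) = 92, f(5) = 140.
Sum = Δs · [f(1) + f(2) + f(3) + f(4) + f(5)].
Sum = 320.

320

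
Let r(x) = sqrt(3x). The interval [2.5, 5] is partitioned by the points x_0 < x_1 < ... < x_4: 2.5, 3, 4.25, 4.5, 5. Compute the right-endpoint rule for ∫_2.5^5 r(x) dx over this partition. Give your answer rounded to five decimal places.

Subinterval widths: 0.5, 1.25, 0.25, 0.5.
Right endpoints: 3, 4.25, 4.5, 5.
r(3) ≈ 3.00000, r(4.25) ≈ 3.57071, r(4.5) ≈ 3.67423, r(5) ≈ 3.87298.
Sum = Σ Δx_i · r(x_i).
Sum ≈ 8.81844.

8.81844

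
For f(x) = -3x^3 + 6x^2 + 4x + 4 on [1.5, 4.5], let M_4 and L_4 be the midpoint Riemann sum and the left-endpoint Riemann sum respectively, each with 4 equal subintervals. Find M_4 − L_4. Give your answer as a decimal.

M_4 = -77.296875.
L_4 = -32.4375.
M_4 − L_4 = -44.859375.

-44.859375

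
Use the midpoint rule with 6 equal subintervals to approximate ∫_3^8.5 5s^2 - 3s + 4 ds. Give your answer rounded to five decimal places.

903.74103

Δs = (8.5 − 3)/6 = 11/12.
Midpoints: 83/24, 4.375, 127/24, 149/24, 7.125, 193/24.
f(83/24) = 30773/576, f(4.375) = 86.578125, f(127/24) = 73805/576, f(149/24) = 102581/576, f(7.125) = 236.453125, f(193/24) = 174653/576.
Sum = Δs · [f(83/24) + f(4.375) + f(127/24) + ...].
Sum ≈ 903.74103.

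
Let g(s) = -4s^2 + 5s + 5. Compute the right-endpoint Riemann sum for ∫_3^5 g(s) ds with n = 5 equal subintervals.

Δs = (5 − 3)/5 = 0.4.
Right endpoints: 3.4, 3.8, 4.2, 4.6, 5.
g(3.4) = -24.24, g(3.8) = -33.76, g(4.2) = -44.56, g(4.6) = -56.64, g(5) = -70.
Sum = Δs · [g(3.4) + g(3.8) + g(4.2) + g(4.6) + g(5)].
Sum = -91.68.

-91.68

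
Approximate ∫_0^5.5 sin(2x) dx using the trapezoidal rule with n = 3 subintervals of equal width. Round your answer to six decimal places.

Δx = (5.5 − 0)/3 = 11/6.
f(0) ≈ 0.000000, f(11/6) ≈ -0.501277, f(11/3) ≈ 0.867497, f(5.5) ≈ -0.999990.
T_3 = (Δx/2)·[f(x_0) + 2f(x_1) + 2f(x_2) + f(x_3)].
Sum ≈ -0.245255.

-0.245255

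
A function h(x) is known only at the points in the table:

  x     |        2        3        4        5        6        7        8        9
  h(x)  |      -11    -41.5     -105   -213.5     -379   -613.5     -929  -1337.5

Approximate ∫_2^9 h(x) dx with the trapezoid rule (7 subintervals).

Δx = 1.
T_7 = (1/2)·[(-11) + 2·(-41.5) + 2·(-105) + 2·(-213.5) + 2·(-379) + 2·(-613.5) + 2·(-929) + (-1337.5)] = -2955.75.

-2955.75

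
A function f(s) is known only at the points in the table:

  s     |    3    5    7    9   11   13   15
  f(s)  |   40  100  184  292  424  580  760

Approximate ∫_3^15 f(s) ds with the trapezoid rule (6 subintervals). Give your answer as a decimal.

Δs = 2.
T_6 = (2/2)·[40 + 2·100 + 2·184 + 2·292 + 2·424 + 2·580 + 760] = 3960.

3960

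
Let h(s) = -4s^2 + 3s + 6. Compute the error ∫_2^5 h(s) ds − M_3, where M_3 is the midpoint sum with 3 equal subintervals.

Exact integral: ∫_2^5 h(s) ds = -106.5.
M_3 = -105.5.
Error = -106.5 − (-105.5) = -1.

-1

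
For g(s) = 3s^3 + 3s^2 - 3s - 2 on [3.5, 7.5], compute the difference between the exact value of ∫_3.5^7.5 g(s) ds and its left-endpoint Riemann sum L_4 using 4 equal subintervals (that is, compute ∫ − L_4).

Exact integral: ∫_3.5^7.5 g(s) ds = 2565.5.
L_4 = 1972.
Error = 2565.5 − 1972 = 593.5.

593.5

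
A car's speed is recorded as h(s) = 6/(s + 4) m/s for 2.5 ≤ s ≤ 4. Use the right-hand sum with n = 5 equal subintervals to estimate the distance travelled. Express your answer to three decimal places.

Δs = (4 − 2.5)/5 = 0.3.
Right endpoints: 2.8, 3.1, 3.4, 3.7, 4.
h(2.8) = 15/17, h(3.1) = 60/71, h(3.4) = 30/37, h(3.7) = 60/77, h(4) = 0.75.
Sum = Δs · [h(2.8) + h(3.1) + h(3.4) + h(3.7) + h(4)].
Sum ≈ 1.220.

1.220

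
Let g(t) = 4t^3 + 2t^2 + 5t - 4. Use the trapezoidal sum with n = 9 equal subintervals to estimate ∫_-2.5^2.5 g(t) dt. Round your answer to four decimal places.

Δt = (2.5 − (-2.5))/9 = 5/9.
g(-2.5) = -66.5, g(-35/18) = -51857/1458, g(-25/18) = -25957/1458, g(-5/6) = -491/54, g(-5/18) = -7757/1458, g(5/18) = -3457/1458, g(5/6) = 209/54, g(25/18) = 25543/1458, g(35/18) = 62243/1458, g(2.5) = 83.5.
T_9 = (Δt/2)·[g(t_0) + 2g(t_1) + ... + 2g(t_{8}) + g(t_9)].
Sum ≈ 1.3477.

1.3477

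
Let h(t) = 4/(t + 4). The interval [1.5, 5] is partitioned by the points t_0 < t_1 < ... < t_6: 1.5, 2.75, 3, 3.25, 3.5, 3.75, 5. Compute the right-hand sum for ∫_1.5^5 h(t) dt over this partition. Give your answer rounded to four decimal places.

Subinterval widths: 1.25, 0.25, 0.25, 0.25, 0.25, 1.25.
Right endpoints: 2.75, 3, 3.25, 3.5, 3.75, 5.
h(2.75) = 16/27, h(3) = 4/7, h(3.25) = 16/29, h(3.5) = 8/15, h(3.75) = 16/31, h(5) = 4/9.
Sum = Σ Δt_i · h(t_i).
Sum ≈ 1.8395.

1.8395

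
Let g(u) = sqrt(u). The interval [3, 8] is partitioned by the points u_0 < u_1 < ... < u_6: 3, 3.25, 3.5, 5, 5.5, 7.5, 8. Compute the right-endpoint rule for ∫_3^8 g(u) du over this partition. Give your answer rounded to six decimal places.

Subinterval widths: 0.25, 0.25, 1.5, 0.5, 2, 0.5.
Right endpoints: 3.25, 3.5, 5, 5.5, 7.5, 8.
g(3.25) ≈ 1.802776, g(3.5) ≈ 1.870829, g(5) ≈ 2.236068, g(5.5) ≈ 2.345208, g(7.5) ≈ 2.738613, g(8) ≈ 2.828427.
Sum = Σ Δu_i · g(u_i).
Sum ≈ 12.336546.

12.336546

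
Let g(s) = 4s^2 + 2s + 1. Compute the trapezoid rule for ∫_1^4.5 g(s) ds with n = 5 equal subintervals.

Δs = (4.5 − 1)/5 = 0.7.
g(1) = 7, g(1.7) = 15.96, g(2.4) = 28.84, g(3.1) = 45.64, g(3.8) = 66.36, g(4.5) = 91.
T_5 = (Δs/2)·[g(s_0) + 2g(s_1) + ... + 2g(s_{4}) + g(s_5)].
Sum = 144.06.

144.06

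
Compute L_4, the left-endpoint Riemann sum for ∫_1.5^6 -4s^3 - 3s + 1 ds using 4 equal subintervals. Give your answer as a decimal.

Δs = (6 − 1.5)/4 = 1.125.
Left endpoints: 1.5, 2.625, 3.75, 4.875.
f(1.5) = -17, f(2.625) = -79.2265625, f(3.75) = -221.1875, f(4.875) = -477.0546875.
Sum = Δs · [f(1.5) + f(2.625) + f(3.75) + f(4.875)].
Sum = -893.77734375.

-893.77734375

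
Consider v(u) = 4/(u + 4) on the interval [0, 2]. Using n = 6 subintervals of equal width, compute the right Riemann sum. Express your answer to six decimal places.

Δu = (2 − 0)/6 = 1/3.
Right endpoints: 1/3, 2/3, 1, 4/3, 5/3, 2.
v(1/3) = 12/13, v(2/3) = 6/7, v(1) = 0.8, v(4/3) = 0.75, v(5/3) = 12/17, v(2) = 2/3.
Sum = Δu · [v(1/3) + v(2/3) + v(1) + ...].
Sum ≈ 1.567590.

1.567590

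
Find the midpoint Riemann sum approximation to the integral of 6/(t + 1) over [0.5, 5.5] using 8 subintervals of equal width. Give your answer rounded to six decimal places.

8.758143

Δt = (5.5 − 0.5)/8 = 0.625.
Midpoints: 0.8125, 1.4375, 2.0625, 2.6875, 3.3125, 3.9375, 4.5625, 5.1875.
f(0.8125) = 96/29, f(1.4375) = 32/13, f(2.0625) = 96/49, f(2.6875) = 96/59, f(3.3125) = 32/23, f(3.9375) = 96/79, f(4.5625) = 96/89, f(5.1875) = 32/33.
Sum = Δt · [f(0.8125) + f(1.4375) + f(2.0625) + ...].
Sum ≈ 8.758143.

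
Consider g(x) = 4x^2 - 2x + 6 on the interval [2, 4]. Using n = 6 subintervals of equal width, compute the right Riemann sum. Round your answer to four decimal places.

Δx = (4 − 2)/6 = 1/3.
Right endpoints: 7/3, 8/3, 3, 10/3, 11/3, 4.
g(7/3) = 208/9, g(8/3) = 262/9, g(3) = 36, g(10/3) = 394/9, g(11/3) = 472/9, g(4) = 62.
Sum = Δx · [g(7/3) + g(8/3) + g(3) + ...].
Sum ≈ 82.1481.

82.1481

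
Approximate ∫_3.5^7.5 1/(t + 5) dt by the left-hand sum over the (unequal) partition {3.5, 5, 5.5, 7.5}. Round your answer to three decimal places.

0.417

Subinterval widths: 1.5, 0.5, 2.
Left endpoints: 3.5, 5, 5.5.
f(3.5) = 2/17, f(5) = 0.1, f(5.5) = 2/21.
Sum = Σ Δt_i · f(t_i).
Sum ≈ 0.417.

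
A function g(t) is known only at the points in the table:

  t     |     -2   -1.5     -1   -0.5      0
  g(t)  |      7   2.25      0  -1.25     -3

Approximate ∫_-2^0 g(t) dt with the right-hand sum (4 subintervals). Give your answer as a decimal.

-1

Δt = 0.5.
Sum = 0.5·[2.25 + 0 + (-1.25) + (-3)] = -1.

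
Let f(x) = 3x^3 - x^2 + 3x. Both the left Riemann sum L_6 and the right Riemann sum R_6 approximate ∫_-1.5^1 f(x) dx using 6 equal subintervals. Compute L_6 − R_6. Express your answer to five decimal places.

-9.11458

L_6 ≈ -11.1725984.
R_6 ≈ -2.0580150.
L_6 − R_6 ≈ -9.11458.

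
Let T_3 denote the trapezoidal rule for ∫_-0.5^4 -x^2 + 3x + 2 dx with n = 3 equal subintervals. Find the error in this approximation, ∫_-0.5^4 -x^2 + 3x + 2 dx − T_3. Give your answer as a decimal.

Exact integral: ∫_-0.5^4 f(x) dx = 11.25.
T_3 = 9.5625.
Error = 11.25 − 9.5625 = 1.6875.

1.6875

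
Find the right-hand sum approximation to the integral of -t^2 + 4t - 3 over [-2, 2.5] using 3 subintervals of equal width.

Δt = (2.5 − (-2))/3 = 1.5.
Right endpoints: -0.5, 1, 2.5.
f(-0.5) = -5.25, f(1) = 0, f(2.5) = 0.75.
Sum = Δt · [f(-0.5) + f(1) + f(2.5)].
Sum = -6.75.

-6.75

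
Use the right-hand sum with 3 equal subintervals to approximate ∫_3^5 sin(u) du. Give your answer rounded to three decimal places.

Δu = (5 − 3)/3 = 2/3.
Right endpoints: 11/3, 13/3, 5.
f(11/3) ≈ -0.501, f(13/3) ≈ -0.929, f(5) ≈ -0.959.
Sum = Δu · [f(11/3) + f(13/3) + f(5)].
Sum ≈ -1.593.

-1.593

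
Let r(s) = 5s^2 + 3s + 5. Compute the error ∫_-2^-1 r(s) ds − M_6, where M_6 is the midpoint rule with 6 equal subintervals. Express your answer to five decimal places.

Exact integral: ∫_-2^-1 r(s) ds ≈ 12.1666667.
M_6 ≈ 12.1550926.
Error ≈ 12.1666667 − 12.1550926 ≈ 0.01157.

0.01157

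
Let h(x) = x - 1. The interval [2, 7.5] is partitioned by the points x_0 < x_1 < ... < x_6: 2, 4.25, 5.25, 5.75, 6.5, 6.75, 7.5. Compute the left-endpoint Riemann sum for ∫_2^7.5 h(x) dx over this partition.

16.875

Subinterval widths: 2.25, 1, 0.5, 0.75, 0.25, 0.75.
Left endpoints: 2, 4.25, 5.25, 5.75, 6.5, 6.75.
h(2) = 1, h(4.25) = 3.25, h(5.25) = 4.25, h(5.75) = 4.75, h(6.5) = 5.5, h(6.75) = 5.75.
Sum = Σ Δx_i · h(x_i).
Sum = 16.875.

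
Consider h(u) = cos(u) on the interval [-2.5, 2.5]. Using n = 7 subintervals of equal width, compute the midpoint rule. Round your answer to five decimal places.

1.22277

Δu = (2.5 − (-2.5))/7 = 5/7.
Midpoints: -15/7, -10/7, -5/7, 0, 5/7, 10/7, 15/7.
h(-15/7) ≈ -0.54137, h(-10/7) ≈ 0.14175, h(-5/7) ≈ 0.75556, h(0) ≈ 1.00000, h(5/7) ≈ 0.75556, h(10/7) ≈ 0.14175, h(15/7) ≈ -0.54137.
Sum = Δu · [h(-15/7) + h(-10/7) + h(-5/7) + ...].
Sum ≈ 1.22277.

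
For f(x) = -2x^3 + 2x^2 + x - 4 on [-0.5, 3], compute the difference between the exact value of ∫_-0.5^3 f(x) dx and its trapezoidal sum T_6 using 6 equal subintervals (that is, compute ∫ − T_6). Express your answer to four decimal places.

1.0917

Exact integral: ∫_-0.5^3 f(x) dx ≈ -32.010417.
T_6 ≈ -33.102141.
Error ≈ -32.010417 − (-33.102141) ≈ 1.0917.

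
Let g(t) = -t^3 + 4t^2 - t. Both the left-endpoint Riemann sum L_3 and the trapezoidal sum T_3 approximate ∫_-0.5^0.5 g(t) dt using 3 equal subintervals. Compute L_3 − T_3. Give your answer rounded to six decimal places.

0.208333

L_3 ≈ 0.61574074.
T_3 ≈ 0.40740741.
L_3 − T_3 ≈ 0.208333.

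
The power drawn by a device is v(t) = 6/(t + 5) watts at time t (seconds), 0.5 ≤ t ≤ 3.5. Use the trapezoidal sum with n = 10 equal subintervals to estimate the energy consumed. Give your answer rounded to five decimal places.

2.61277

Δt = (3.5 − 0.5)/10 = 0.3.
v(0.5) = 12/11, v(0.8) = 30/29, v(1.1) = 60/61, v(1.4) = 0.9375, v(1.7) = 60/67, v(2) = 6/7, v(2.3) = 60/73, v(2.6) = 15/19, v(2.9) = 60/79, v(3.2) = 30/41, v(3.5) = 12/17.
T_10 = (Δt/2)·[v(t_0) + 2v(t_1) + ... + 2v(t_{9}) + v(t_10)].
Sum ≈ 2.61277.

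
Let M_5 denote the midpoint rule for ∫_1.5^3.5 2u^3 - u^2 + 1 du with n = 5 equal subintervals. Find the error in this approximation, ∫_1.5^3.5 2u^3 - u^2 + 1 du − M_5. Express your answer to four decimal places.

Exact integral: ∫_1.5^3.5 f(u) du ≈ 61.333333.
M_5 = 60.96.
Error ≈ 61.333333 − 60.96 ≈ 0.3733.

0.3733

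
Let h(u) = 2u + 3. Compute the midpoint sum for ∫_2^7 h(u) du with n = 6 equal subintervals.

Δu = (7 − 2)/6 = 5/6.
Midpoints: 29/12, 3.25, 49/12, 59/12, 5.75, 79/12.
h(29/12) = 47/6, h(3.25) = 9.5, h(49/12) = 67/6, h(59/12) = 77/6, h(5.75) = 14.5, h(79/12) = 97/6.
Sum = Δu · [h(29/12) + h(3.25) + h(49/12) + ...].
Sum = 60.

60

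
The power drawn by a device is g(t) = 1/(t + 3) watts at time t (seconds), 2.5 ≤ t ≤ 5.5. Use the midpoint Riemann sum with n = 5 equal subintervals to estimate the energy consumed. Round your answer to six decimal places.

0.435031

Δt = (5.5 − 2.5)/5 = 0.6.
Midpoints: 2.8, 3.4, 4, 4.6, 5.2.
g(2.8) = 5/29, g(3.4) = 0.15625, g(4) = 1/7, g(4.6) = 5/38, g(5.2) = 5/41.
Sum = Δt · [g(2.8) + g(3.4) + g(4) + g(4.6) + g(5.2)].
Sum ≈ 0.435031.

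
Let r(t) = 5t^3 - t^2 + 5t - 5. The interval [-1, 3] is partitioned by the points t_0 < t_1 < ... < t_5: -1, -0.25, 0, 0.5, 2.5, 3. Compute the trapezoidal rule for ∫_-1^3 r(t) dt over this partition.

119.4921875

Subinterval widths: 0.75, 0.25, 0.5, 2, 0.5.
r(-1) = -16, r(-0.25) = -6.390625, r(0) = -5, r(0.5) = -2.125, r(2.5) = 79.375, r(3) = 136.
On each subinterval the trapezoid contributes (Δt_i/2)·[r(t_{i-1}) + r(t_i)].
Sum = 119.4921875.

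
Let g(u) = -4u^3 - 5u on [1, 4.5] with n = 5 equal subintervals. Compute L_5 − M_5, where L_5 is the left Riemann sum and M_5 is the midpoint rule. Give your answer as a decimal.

118.15125

L_5 = -334.32.
M_5 = -452.47125.
L_5 − M_5 = 118.15125.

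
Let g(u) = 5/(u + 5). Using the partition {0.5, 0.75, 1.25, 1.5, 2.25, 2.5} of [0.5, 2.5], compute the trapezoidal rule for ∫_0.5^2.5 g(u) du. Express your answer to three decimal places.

1.552

Subinterval widths: 0.25, 0.5, 0.25, 0.75, 0.25.
g(0.5) = 10/11, g(0.75) = 20/23, g(1.25) = 0.8, g(1.5) = 10/13, g(2.25) = 20/29, g(2.5) = 2/3.
On each subinterval the trapezoid contributes (Δu_i/2)·[g(u_{i-1}) + g(u_i)].
Sum ≈ 1.552.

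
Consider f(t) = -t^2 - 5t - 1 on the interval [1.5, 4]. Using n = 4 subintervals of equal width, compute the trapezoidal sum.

Δt = (4 − 1.5)/4 = 0.625.
f(1.5) = -10.75, f(2.125) = -16.140625, f(2.75) = -22.3125, f(3.375) = -29.265625, f(4) = -37.
T_4 = (Δt/2)·[f(t_0) + 2f(t_1) + 2f(t_2) + 2f(t_3) + f(t_4)].
Sum = -57.24609375.

-57.24609375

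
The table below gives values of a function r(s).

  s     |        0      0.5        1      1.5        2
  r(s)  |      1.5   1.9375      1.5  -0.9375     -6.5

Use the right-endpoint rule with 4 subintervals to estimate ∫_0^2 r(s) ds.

Δs = 0.5.
Sum = 0.5·[1.9375 + 1.5 + (-0.9375) + (-6.5)] = -2.

-2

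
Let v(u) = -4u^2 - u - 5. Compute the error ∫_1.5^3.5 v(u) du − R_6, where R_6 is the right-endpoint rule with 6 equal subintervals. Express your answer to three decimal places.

7.148

Exact integral: ∫_1.5^3.5 v(u) du ≈ -67.66667.
R_6 ≈ -74.81481.
Error ≈ -67.66667 − (-74.81481) ≈ 7.148.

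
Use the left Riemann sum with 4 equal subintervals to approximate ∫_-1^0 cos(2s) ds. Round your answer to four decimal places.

0.2681

Δs = (0 − (-1))/4 = 0.25.
Left endpoints: -1, -0.75, -0.5, -0.25.
f(-1) ≈ -0.4161, f(-0.75) ≈ 0.0707, f(-0.5) ≈ 0.5403, f(-0.25) ≈ 0.8776.
Sum = Δs · [f(-1) + f(-0.75) + f(-0.5) + f(-0.25)].
Sum ≈ 0.2681.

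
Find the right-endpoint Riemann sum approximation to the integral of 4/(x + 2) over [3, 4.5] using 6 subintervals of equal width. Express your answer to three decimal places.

Δx = (4.5 − 3)/6 = 0.25.
Right endpoints: 3.25, 3.5, 3.75, 4, 4.25, 4.5.
f(3.25) = 16/21, f(3.5) = 8/11, f(3.75) = 16/23, f(4) = 2/3, f(4.25) = 0.64, f(4.5) = 8/13.
Sum = Δx · [f(3.25) + f(3.5) + f(3.75) + ...].
Sum ≈ 1.027.

1.027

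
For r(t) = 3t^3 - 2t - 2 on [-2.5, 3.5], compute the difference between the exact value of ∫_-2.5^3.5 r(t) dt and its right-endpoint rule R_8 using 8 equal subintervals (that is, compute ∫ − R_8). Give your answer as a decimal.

-63.84375

Exact integral: ∫_-2.5^3.5 r(t) dt = 65.25.
R_8 = 129.09375.
Error = 65.25 − 129.09375 = -63.84375.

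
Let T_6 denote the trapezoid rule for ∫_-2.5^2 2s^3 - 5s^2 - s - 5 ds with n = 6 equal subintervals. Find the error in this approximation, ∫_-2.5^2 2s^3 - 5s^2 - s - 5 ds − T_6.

Exact integral: ∫_-2.5^2 f(s) ds = -72.28125.
T_6 = -75.0234375.
Error = -72.28125 − (-75.0234375) = 2.7421875.

2.7421875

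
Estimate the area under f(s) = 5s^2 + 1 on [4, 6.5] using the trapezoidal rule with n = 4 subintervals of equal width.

Δs = (6.5 − 4)/4 = 0.625.
f(4) = 81, f(4.625) = 107.953125, f(5.25) = 138.8125, f(5.875) = 173.578125, f(6.5) = 212.25.
T_4 = (Δs/2)·[f(s_0) + 2f(s_1) + 2f(s_2) + 2f(s_3) + f(s_4)].
Sum = 354.35546875.

354.35546875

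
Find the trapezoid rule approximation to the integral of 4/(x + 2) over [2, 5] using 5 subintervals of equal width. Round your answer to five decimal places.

Δx = (5 − 2)/5 = 0.6.
f(2) = 1, f(2.6) = 20/23, f(3.2) = 10/13, f(3.8) = 20/29, f(4.4) = 0.625, f(5) = 4/7.
T_5 = (Δx/2)·[f(x_0) + 2f(x_1) + ... + 2f(x_{4}) + f(x_5)].
Sum ≈ 2.24350.

2.24350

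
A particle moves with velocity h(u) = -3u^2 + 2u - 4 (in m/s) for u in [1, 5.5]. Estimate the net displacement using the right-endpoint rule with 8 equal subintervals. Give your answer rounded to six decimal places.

-176.985352

Δu = (5.5 − 1)/8 = 0.5625.
Right endpoints: 1.5625, 2.125, 2.6875, 3.25, 3.8125, 4.375, 4.9375, 5.5.
h(1.5625) = -8.19921875, h(2.125) = -13.296875, h(2.6875) = -20.29296875, h(3.25) = -29.1875, h(3.8125) = -39.98046875, h(4.375) = -52.671875, h(4.9375) = -67.26171875, h(5.5) = -83.75.
Sum = Δu · [h(1.5625) + h(2.125) + h(2.6875) + ...].
Sum ≈ -176.985352.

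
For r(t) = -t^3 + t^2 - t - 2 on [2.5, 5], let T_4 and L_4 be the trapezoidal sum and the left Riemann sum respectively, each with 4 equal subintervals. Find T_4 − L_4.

-29.1015625

T_4 ≈ -126.0693359.
L_4 ≈ -96.9677734.
T_4 − L_4 = -29.1015625.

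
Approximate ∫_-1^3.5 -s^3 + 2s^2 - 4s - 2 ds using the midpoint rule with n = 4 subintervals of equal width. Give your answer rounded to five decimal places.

Δs = (3.5 − (-1))/4 = 1.125.
Midpoints: -0.4375, 0.6875, 1.8125, 2.9375.
f(-0.4375) = 887/4096, f(0.6875) = -16915/4096, f(1.8125) = -35365/4096, f(2.9375) = -89455/4096.
Sum = Δs · [f(-0.4375) + f(0.6875) + f(1.8125) + f(2.9375)].
Sum ≈ -38.68506.

-38.68506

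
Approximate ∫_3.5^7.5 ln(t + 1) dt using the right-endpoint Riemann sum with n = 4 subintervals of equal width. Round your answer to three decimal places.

Δt = (7.5 − 3.5)/4 = 1.
Right endpoints: 4.5, 5.5, 6.5, 7.5.
f(4.5) ≈ 1.705, f(5.5) ≈ 1.872, f(6.5) ≈ 2.015, f(7.5) ≈ 2.140.
Sum = Δt · [f(4.5) + f(5.5) + f(6.5) + f(7.5)].
Sum ≈ 7.732.

7.732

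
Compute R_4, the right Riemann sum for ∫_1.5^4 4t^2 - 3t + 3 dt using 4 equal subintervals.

83.203125

Δt = (4 − 1.5)/4 = 0.625.
Right endpoints: 2.125, 2.75, 3.375, 4.
f(2.125) = 14.6875, f(2.75) = 25, f(3.375) = 38.4375, f(4) = 55.
Sum = Δt · [f(2.125) + f(2.75) + f(3.375) + f(4)].
Sum = 83.203125.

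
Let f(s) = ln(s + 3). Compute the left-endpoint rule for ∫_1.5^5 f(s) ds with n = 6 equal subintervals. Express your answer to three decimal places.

Δs = (5 − 1.5)/6 = 7/12.
Left endpoints: 1.5, 25/12, 8/3, 3.25, 23/6, 53/12.
f(1.5) ≈ 1.504, f(25/12) ≈ 1.626, f(8/3) ≈ 1.735, f(3.25) ≈ 1.833, f(23/6) ≈ 1.922, f(53/12) ≈ 2.004.
Sum = Δs · [f(1.5) + f(25/12) + f(8/3) + ...].
Sum ≈ 6.197.

6.197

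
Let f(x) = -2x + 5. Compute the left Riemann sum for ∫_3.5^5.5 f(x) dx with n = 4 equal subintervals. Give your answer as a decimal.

Δx = (5.5 − 3.5)/4 = 0.5.
Left endpoints: 3.5, 4, 4.5, 5.
f(3.5) = -2, f(4) = -3, f(4.5) = -4, f(5) = -5.
Sum = Δx · [f(3.5) + f(4) + f(4.5) + f(5)].
Sum = -7.

-7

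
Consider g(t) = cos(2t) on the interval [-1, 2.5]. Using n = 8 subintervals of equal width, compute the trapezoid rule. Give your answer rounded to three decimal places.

Δt = (2.5 − (-1))/8 = 0.4375.
g(-1) ≈ -0.416, g(-0.5625) ≈ 0.431, g(-0.125) ≈ 0.969, g(0.3125) ≈ 0.811, g(0.75) ≈ 0.071, g(1.1875) ≈ -0.720, g(1.625) ≈ -0.994, g(2.0625) ≈ -0.554, g(2.5) ≈ 0.284.
T_8 = (Δt/2)·[g(t_0) + 2g(t_1) + ... + 2g(t_{7}) + g(t_8)].
Sum ≈ -0.023.

-0.023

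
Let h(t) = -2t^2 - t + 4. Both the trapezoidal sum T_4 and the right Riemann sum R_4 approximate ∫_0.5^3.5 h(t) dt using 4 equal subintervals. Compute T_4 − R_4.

T_4 = -23.0625.
R_4 = -33.1875.
T_4 − R_4 = 10.125.

10.125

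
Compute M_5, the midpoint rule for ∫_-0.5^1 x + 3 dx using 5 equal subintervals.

Δx = (1 − (-0.5))/5 = 0.3.
Midpoints: -0.35, -0.05, 0.25, 0.55, 0.85.
f(-0.35) = 2.65, f(-0.05) = 2.95, f(0.25) = 3.25, f(0.55) = 3.55, f(0.85) = 3.85.
Sum = Δx · [f(-0.35) + f(-0.05) + f(0.25) + f(0.55) + f(0.85)].
Sum = 4.875.

4.875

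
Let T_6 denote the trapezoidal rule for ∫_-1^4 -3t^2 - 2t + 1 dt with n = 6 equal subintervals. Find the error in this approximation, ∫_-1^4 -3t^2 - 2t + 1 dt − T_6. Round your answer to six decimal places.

Exact integral: ∫_-1^4 f(t) dt = -75.
T_6 ≈ -76.73611111.
Error ≈ -75 − (-76.73611111) ≈ 1.736111.

1.736111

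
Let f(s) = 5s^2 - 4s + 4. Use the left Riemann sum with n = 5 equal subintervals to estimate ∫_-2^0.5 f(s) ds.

Δs = (0.5 − (-2))/5 = 0.5.
Left endpoints: -2, -1.5, -1, -0.5, 0.
f(-2) = 32, f(-1.5) = 21.25, f(-1) = 13, f(-0.5) = 7.25, f(0) = 4.
Sum = Δs · [f(-2) + f(-1.5) + f(-1) + f(-0.5) + f(0)].
Sum = 38.75.

38.75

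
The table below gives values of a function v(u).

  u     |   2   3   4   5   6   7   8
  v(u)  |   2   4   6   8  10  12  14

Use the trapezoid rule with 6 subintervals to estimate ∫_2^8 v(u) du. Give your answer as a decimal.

Δu = 1.
T_6 = (1/2)·[2 + 2·4 + 2·6 + 2·8 + 2·10 + 2·12 + 14] = 48.

48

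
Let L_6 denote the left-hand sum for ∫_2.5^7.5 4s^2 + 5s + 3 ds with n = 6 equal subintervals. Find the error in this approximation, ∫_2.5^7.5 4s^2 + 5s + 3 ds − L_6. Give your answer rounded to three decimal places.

91.435

Exact integral: ∫_2.5^7.5 f(s) ds ≈ 681.66667.
L_6 ≈ 590.23148.
Error ≈ 681.66667 − 590.23148 ≈ 91.435.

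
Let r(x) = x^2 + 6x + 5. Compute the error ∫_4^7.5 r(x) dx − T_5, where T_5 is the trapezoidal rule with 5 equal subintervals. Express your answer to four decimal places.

-0.2858

Exact integral: ∫_4^7.5 r(x) dx ≈ 257.541667.
T_5 = 257.8275.
Error ≈ 257.541667 − 257.8275 ≈ -0.2858.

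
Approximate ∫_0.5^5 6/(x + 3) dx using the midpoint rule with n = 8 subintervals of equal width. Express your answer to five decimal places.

4.95488

Δx = (5 − 0.5)/8 = 0.5625.
Midpoints: 0.78125, 1.34375, 1.90625, 2.46875, 3.03125, 3.59375, 4.15625, 4.71875.
f(0.78125) = 192/121, f(1.34375) = 192/139, f(1.90625) = 192/157, f(2.46875) = 192/175, f(3.03125) = 192/193, f(3.59375) = 192/211, f(4.15625) = 192/229, f(4.71875) = 192/247.
Sum = Δx · [f(0.78125) + f(1.34375) + f(1.90625) + ...].
Sum ≈ 4.95488.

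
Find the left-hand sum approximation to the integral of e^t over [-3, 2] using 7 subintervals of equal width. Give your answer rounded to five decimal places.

5.02752

Δt = (2 − (-3))/7 = 5/7.
Left endpoints: -3, -16/7, -11/7, -6/7, -1/7, 4/7, 9/7.
f(-3) ≈ 0.04979, f(-16/7) ≈ 0.10170, f(-11/7) ≈ 0.20775, f(-6/7) ≈ 0.42437, f(-1/7) ≈ 0.86688, f(4/7) ≈ 1.77079, f(9/7) ≈ 3.61725.
Sum = Δt · [f(-3) + f(-16/7) + f(-11/7) + ...].
Sum ≈ 5.02752.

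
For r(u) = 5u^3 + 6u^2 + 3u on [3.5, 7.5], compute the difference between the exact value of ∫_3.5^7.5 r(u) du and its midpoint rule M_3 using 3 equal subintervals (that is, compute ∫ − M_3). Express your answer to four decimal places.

52.4444

Exact integral: ∫_3.5^7.5 r(u) du = 4591.5.
M_3 ≈ 4539.055556.
Error ≈ 4591.5 − 4539.055556 ≈ 52.4444.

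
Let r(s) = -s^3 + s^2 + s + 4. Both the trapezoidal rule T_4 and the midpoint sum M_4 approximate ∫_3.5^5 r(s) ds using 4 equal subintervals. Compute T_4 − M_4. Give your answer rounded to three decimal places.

-0.620

T_4 ≈ -79.39746.
M_4 ≈ -78.77783.
T_4 − M_4 ≈ -0.620.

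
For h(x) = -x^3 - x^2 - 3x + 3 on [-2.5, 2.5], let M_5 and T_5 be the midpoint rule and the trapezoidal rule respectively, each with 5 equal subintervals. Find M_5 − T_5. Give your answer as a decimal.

1.25

M_5 = 5.
T_5 = 3.75.
M_5 − T_5 = 1.25.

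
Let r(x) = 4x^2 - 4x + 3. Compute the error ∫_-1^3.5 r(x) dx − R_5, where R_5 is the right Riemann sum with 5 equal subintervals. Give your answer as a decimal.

Exact integral: ∫_-1^3.5 r(x) dx = 49.5.
R_5 = 64.08.
Error = 49.5 − 64.08 = -14.58.

-14.58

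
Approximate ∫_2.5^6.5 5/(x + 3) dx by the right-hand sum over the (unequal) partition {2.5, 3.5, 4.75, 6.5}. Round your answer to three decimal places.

Subinterval widths: 1, 1.25, 1.75.
Right endpoints: 3.5, 4.75, 6.5.
f(3.5) = 10/13, f(4.75) = 20/31, f(6.5) = 10/19.
Sum = Σ Δx_i · f(x_i).
Sum ≈ 2.497.

2.497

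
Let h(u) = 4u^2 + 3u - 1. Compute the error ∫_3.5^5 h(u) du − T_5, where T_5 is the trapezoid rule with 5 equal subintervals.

-0.09

Exact integral: ∫_3.5^5 h(u) du = 127.125.
T_5 = 127.215.
Error = 127.125 − 127.215 = -0.09.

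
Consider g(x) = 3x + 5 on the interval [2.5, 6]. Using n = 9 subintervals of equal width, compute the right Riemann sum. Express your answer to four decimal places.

Δx = (6 − 2.5)/9 = 7/18.
Right endpoints: 26/9, 59/18, 11/3, 73/18, 40/9, 29/6, 47/9, 101/18, 6.
g(26/9) = 41/3, g(59/18) = 89/6, g(11/3) = 16, g(73/18) = 103/6, g(40/9) = 55/3, g(29/6) = 19.5, g(47/9) = 62/3, g(101/18) = 131/6, g(6) = 23.
Sum = Δx · [g(26/9) + g(59/18) + g(11/3) + ...].
Sum ≈ 64.1667.

64.1667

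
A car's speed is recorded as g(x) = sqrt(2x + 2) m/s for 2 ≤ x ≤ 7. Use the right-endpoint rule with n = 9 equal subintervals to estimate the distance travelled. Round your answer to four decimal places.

Δx = (7 − 2)/9 = 5/9.
Right endpoints: 23/9, 28/9, 11/3, 38/9, 43/9, 16/3, 53/9, 58/9, 7.
g(23/9) ≈ 2.6667, g(28/9) ≈ 2.8674, g(11/3) ≈ 3.0551, g(38/9) ≈ 3.2318, g(43/9) ≈ 3.3993, g(16/3) ≈ 3.5590, g(53/9) ≈ 3.7118, g(58/9) ≈ 3.8586, g(7) ≈ 4.0000.
Sum = Δx · [g(23/9) + g(28/9) + g(11/3) + ...].
Sum ≈ 16.8610.

16.8610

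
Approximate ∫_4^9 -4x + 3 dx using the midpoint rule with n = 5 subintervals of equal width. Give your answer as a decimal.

-115

Δx = (9 − 4)/5 = 1.
Midpoints: 4.5, 5.5, 6.5, 7.5, 8.5.
f(4.5) = -15, f(5.5) = -19, f(6.5) = -23, f(7.5) = -27, f(8.5) = -31.
Sum = Δx · [f(4.5) + f(5.5) + f(6.5) + f(7.5) + f(8.5)].
Sum = -115.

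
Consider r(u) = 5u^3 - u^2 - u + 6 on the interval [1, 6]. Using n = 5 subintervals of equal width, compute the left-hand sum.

Δu = (6 − 1)/5 = 1.
Left endpoints: 1, 2, 3, 4, 5.
r(1) = 9, r(2) = 40, r(3) = 129, r(4) = 306, r(5) = 601.
Sum = Δu · [r(1) + r(2) + r(3) + r(4) + r(5)].
Sum = 1085.

1085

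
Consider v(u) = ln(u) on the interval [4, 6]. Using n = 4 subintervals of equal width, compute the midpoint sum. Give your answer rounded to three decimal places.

3.206

Δu = (6 − 4)/4 = 0.5.
Midpoints: 4.25, 4.75, 5.25, 5.75.
v(4.25) ≈ 1.447, v(4.75) ≈ 1.558, v(5.25) ≈ 1.658, v(5.75) ≈ 1.749.
Sum = Δu · [v(4.25) + v(4.75) + v(5.25) + v(5.75)].
Sum ≈ 3.206.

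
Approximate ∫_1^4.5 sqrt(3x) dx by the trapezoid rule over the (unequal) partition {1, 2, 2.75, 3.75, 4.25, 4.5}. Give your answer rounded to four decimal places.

9.8364

Subinterval widths: 1, 0.75, 1, 0.5, 0.25.
f(1) ≈ 1.7321, f(2) ≈ 2.4495, f(2.75) ≈ 2.8723, f(3.75) ≈ 3.3541, f(4.25) ≈ 3.5707, f(4.5) ≈ 3.6742.
On each subinterval the trapezoid contributes (Δx_i/2)·[f(x_{i-1}) + f(x_i)].
Sum ≈ 9.8364.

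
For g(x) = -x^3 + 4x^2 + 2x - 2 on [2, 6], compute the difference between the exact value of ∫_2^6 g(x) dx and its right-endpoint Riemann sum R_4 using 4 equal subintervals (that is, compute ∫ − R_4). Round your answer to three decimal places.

Exact integral: ∫_2^6 g(x) dx ≈ -18.66667.
R_4 = -60.
Error ≈ -18.66667 − (-60) ≈ 41.333.

41.333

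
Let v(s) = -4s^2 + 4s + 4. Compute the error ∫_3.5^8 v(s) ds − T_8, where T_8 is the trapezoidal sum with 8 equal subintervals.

Exact integral: ∫_3.5^8 v(s) ds = -504.
T_8 = -504.94921875.
Error = -504 − (-504.94921875) = 0.94921875.

0.94921875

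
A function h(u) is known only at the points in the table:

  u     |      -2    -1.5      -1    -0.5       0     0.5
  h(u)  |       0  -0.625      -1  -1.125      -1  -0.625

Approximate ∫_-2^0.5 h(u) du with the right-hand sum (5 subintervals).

-2.1875

Δu = 0.5.
Sum = 0.5·[(-0.625) + (-1) + (-1.125) + (-1) + (-0.625)] = -2.1875.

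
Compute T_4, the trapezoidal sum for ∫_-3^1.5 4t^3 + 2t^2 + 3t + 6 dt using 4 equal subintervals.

Δt = (1.5 − (-3))/4 = 1.125.
f(-3) = -93, f(-1.875) = -18.9609375, f(-0.75) = 3.1875, f(0.375) = 7.6171875, f(1.5) = 28.5.
T_4 = (Δt/2)·[f(t_0) + 2f(t_1) + 2f(t_2) + 2f(t_3) + f(t_4)].
Sum = -45.45703125.

-45.45703125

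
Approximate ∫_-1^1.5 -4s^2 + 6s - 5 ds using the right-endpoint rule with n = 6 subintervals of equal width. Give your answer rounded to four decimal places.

Δs = (1.5 − (-1))/6 = 5/12.
Right endpoints: -7/12, -1/6, 0.25, 2/3, 13/12, 1.5.
f(-7/12) = -355/36, f(-1/6) = -55/9, f(0.25) = -3.75, f(2/3) = -25/9, f(13/12) = -115/36, f(1.5) = -5.
Sum = Δs · [f(-7/12) + f(-1/6) + f(0.25) + ...].
Sum ≈ -12.7894.

-12.7894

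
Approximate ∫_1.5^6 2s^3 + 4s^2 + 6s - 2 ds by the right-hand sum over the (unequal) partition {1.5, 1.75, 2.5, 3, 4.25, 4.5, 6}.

Subinterval widths: 0.25, 0.75, 0.5, 1.25, 0.25, 1.5.
Right endpoints: 1.75, 2.5, 3, 4.25, 4.5, 6.
f(1.75) = 31.46875, f(2.5) = 69.25, f(3) = 106, f(4.25) = 249.28125, f(4.5) = 288.25, f(6) = 610.
Sum = Σ Δs_i · f(s_i).
Sum = 1411.46875.

1411.46875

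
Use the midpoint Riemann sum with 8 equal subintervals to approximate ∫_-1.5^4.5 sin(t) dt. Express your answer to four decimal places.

0.2882

Δt = (4.5 − (-1.5))/8 = 0.75.
Midpoints: -1.125, -0.375, 0.375, 1.125, 1.875, 2.625, 3.375, 4.125.
f(-1.125) ≈ -0.9023, f(-0.375) ≈ -0.3663, f(0.375) ≈ 0.3663, f(1.125) ≈ 0.9023, f(1.875) ≈ 0.9541, f(2.625) ≈ 0.4939, f(3.375) ≈ -0.2313, f(4.125) ≈ -0.8324.
Sum = Δt · [f(-1.125) + f(-0.375) + f(0.375) + ...].
Sum ≈ 0.2882.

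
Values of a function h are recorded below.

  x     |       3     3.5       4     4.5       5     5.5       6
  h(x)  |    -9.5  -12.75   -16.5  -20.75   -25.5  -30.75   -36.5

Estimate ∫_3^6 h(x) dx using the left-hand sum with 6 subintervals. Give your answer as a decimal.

Δx = 0.5.
Sum = 0.5·[(-9.5) + (-12.75) + (-16.5) + (-20.75) + (-25.5) + (-30.75)] = -57.875.

-57.875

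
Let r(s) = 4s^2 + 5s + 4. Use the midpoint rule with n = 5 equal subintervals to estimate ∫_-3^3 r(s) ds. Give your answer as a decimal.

93.12

Δs = (3 − (-3))/5 = 1.2.
Midpoints: -2.4, -1.2, 0, 1.2, 2.4.
r(-2.4) = 15.04, r(-1.2) = 3.76, r(0) = 4, r(1.2) = 15.76, r(2.4) = 39.04.
Sum = Δs · [r(-2.4) + r(-1.2) + r(0) + r(1.2) + r(2.4)].
Sum = 93.12.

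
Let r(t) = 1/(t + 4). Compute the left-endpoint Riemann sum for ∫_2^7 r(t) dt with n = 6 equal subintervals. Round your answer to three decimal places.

0.639

Δt = (7 − 2)/6 = 5/6.
Left endpoints: 2, 17/6, 11/3, 4.5, 16/3, 37/6.
r(2) = 1/6, r(17/6) = 6/41, r(11/3) = 3/23, r(4.5) = 2/17, r(16/3) = 3/28, r(37/6) = 6/61.
Sum = Δt · [r(2) + r(17/6) + r(11/3) + ...].
Sum ≈ 0.639.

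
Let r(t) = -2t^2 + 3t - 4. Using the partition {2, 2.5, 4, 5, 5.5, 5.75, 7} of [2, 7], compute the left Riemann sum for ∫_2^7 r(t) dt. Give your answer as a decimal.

Subinterval widths: 0.5, 1.5, 1, 0.5, 0.25, 1.25.
Left endpoints: 2, 2.5, 4, 5, 5.5, 5.75.
r(2) = -6, r(2.5) = -9, r(4) = -24, r(5) = -39, r(5.5) = -48, r(5.75) = -52.875.
Sum = Σ Δt_i · r(t_i).
Sum = -138.09375.

-138.09375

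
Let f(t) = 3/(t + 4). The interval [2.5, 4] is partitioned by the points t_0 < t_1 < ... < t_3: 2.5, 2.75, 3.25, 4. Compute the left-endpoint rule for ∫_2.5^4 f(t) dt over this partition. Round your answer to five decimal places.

0.64795

Subinterval widths: 0.25, 0.5, 0.75.
Left endpoints: 2.5, 2.75, 3.25.
f(2.5) = 6/13, f(2.75) = 4/9, f(3.25) = 12/29.
Sum = Σ Δt_i · f(t_i).
Sum ≈ 0.64795.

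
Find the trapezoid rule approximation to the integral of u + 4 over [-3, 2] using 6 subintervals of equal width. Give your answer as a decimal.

17.5

Δu = (2 − (-3))/6 = 5/6.
f(-3) = 1, f(-13/6) = 11/6, f(-4/3) = 8/3, f(-0.5) = 3.5, f(1/3) = 13/3, f(7/6) = 31/6, f(2) = 6.
T_6 = (Δu/2)·[f(u_0) + 2f(u_1) + ... + 2f(u_{5}) + f(u_6)].
Sum = 17.5.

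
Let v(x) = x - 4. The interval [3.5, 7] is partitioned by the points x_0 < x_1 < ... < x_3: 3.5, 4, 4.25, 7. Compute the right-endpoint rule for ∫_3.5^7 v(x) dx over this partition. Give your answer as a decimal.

8.3125

Subinterval widths: 0.5, 0.25, 2.75.
Right endpoints: 4, 4.25, 7.
v(4) = 0, v(4.25) = 0.25, v(7) = 3.
Sum = Σ Δx_i · v(x_i).
Sum = 8.3125.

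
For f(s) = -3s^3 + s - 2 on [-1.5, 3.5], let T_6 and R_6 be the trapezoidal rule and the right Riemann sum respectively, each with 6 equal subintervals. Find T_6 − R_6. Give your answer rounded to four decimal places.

55.7292

T_6 ≈ -118.958333.
R_6 = -174.6875.
T_6 − R_6 ≈ 55.7292.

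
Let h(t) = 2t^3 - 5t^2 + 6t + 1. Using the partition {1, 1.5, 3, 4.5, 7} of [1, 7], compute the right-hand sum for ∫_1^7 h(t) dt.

Subinterval widths: 0.5, 1.5, 1.5, 2.5.
Right endpoints: 1.5, 3, 4.5, 7.
h(1.5) = 5.5, h(3) = 28, h(4.5) = 109, h(7) = 484.
Sum = Σ Δt_i · h(t_i).
Sum = 1418.25.

1418.25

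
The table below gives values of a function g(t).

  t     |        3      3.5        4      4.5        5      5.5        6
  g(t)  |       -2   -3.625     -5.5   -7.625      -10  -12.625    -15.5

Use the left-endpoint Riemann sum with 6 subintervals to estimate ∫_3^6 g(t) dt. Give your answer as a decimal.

Δt = 0.5.
Sum = 0.5·[(-2) + (-3.625) + (-5.5) + (-7.625) + (-10) + (-12.625)] = -20.6875.

-20.6875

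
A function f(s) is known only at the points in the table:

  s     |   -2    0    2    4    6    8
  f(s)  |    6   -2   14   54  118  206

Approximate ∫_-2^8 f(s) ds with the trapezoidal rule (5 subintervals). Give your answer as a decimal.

580

Δs = 2.
T_5 = (2/2)·[6 + 2·(-2) + 2·14 + 2·54 + 2·118 + 206] = 580.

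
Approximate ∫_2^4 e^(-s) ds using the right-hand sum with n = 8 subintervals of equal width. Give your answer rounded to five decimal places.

Δs = (4 − 2)/8 = 0.25.
Right endpoints: 2.25, 2.5, 2.75, 3, 3.25, 3.5, 3.75, 4.
f(2.25) ≈ 0.10540, f(2.5) ≈ 0.08208, f(2.75) ≈ 0.06393, f(3) ≈ 0.04979, f(3.25) ≈ 0.03877, f(3.5) ≈ 0.03020, f(3.75) ≈ 0.02352, f(4) ≈ 0.01832.
Sum = Δs · [f(2.25) + f(2.5) + f(2.75) + ...].
Sum ≈ 0.10300.

0.10300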